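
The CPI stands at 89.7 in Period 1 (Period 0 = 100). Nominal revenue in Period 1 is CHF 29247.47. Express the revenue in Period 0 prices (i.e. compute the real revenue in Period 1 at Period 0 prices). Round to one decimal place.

Real = Nominal ÷ (Index/100) = 29247.47 ÷ (89.7/100)
     = 29247.47 ÷ 0.897 = 32605.8751

32605.9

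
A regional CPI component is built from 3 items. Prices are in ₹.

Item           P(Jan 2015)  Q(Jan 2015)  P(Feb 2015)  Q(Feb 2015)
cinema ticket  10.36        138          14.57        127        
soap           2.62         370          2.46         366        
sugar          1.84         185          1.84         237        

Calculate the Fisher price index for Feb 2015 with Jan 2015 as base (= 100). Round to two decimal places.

Laspeyres component (base-period weights):
ΣP(Feb 2015)Q(Jan 2015) = 14.57×138 + 2.46×370 + 1.84×185 = 2010.66 + 910.2 + 340.4 = 3261.26
ΣP(Jan 2015)Q(Jan 2015) = 10.36×138 + 2.62×370 + 1.84×185 = 1429.68 + 969.4 + 340.4 = 2739.48
L = 3261.26 / 2739.48 × 100 = 119.0467
Paasche component (current-period weights):
ΣP(Feb 2015)Q(Feb 2015) = 14.57×127 + 2.46×366 + 1.84×237 = 1850.39 + 900.36 + 436.08 = 3186.83
ΣP(Jan 2015)Q(Feb 2015) = 10.36×127 + 2.62×366 + 1.84×237 = 1315.72 + 958.92 + 436.08 = 2710.72
P = 3186.83 / 2710.72 × 100 = 117.5640
Fisher = √(L × P) = √(119.0467 × 117.5640) = 118.3030

118.30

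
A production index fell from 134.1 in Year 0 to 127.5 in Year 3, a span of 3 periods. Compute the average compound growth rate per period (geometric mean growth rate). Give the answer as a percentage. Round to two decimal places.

-1.67%

Growth factor = (127.5/134.1)^(1/3) = (0.950783)^(1/3) = 0.983318
Growth rate = 0.983318 − 1 = -0.016682 = -1.6682%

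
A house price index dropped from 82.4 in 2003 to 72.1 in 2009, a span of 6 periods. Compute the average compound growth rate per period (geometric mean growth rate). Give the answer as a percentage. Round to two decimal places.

Growth factor = (72.1/82.4)^(1/6) = (0.875000)^(1/6) = 0.977991
Growth rate = 0.977991 − 1 = -0.022009 = -2.2009%

-2.20%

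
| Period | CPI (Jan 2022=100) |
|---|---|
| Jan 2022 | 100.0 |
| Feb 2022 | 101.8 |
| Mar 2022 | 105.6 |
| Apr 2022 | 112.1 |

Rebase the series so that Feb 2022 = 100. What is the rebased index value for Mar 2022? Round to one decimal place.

Rebased(Mar 2022) = 105.6 / 101.8 × 100 = 103.7328

103.7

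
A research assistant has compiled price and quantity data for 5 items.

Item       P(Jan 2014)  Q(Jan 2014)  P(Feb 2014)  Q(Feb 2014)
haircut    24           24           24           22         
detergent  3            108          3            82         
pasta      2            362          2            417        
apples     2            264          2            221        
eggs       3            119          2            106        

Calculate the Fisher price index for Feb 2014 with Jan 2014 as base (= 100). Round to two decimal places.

95.39

Laspeyres component (base-period weights):
ΣP(Feb 2014)Q(Jan 2014) = 24×24 + 3×108 + 2×362 + 2×264 + 2×119 = 576 + 324 + 724 + 528 + 238 = 2390
ΣP(Jan 2014)Q(Jan 2014) = 24×24 + 3×108 + 2×362 + 2×264 + 3×119 = 576 + 324 + 724 + 528 + 357 = 2509
L = 2390 / 2509 × 100 = 95.2571
Paasche component (current-period weights):
ΣP(Feb 2014)Q(Feb 2014) = 24×22 + 3×82 + 2×417 + 2×221 + 2×106 = 528 + 246 + 834 + 442 + 212 = 2262
ΣP(Jan 2014)Q(Feb 2014) = 24×22 + 3×82 + 2×417 + 2×221 + 3×106 = 528 + 246 + 834 + 442 + 318 = 2368
P = 2262 / 2368 × 100 = 95.5236
Fisher = √(L × P) = √(95.2571 × 95.5236) = 95.3903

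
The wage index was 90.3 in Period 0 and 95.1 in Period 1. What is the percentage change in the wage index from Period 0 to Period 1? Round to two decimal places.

Change = (95.1 − 90.3) / 90.3 × 100
       = 4.8 / 90.3 × 100 = 5.3156%

5.32%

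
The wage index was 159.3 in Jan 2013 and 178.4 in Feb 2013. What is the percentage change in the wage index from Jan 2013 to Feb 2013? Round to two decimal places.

11.99%

Change = (178.4 − 159.3) / 159.3 × 100
       = 19.1 / 159.3 × 100 = 11.9900%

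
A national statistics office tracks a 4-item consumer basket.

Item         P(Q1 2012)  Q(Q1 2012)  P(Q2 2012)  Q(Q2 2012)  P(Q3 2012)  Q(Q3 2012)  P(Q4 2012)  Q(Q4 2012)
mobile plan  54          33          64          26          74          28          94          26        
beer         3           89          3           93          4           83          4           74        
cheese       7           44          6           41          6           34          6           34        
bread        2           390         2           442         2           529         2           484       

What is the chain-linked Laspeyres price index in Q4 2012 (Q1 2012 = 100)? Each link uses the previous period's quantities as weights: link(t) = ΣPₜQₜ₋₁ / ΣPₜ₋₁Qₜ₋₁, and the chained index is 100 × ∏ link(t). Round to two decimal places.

Link Q1 2012→Q2 2012:
ΣP(Q2 2012)Q(Q1 2012) = 64×33 + 3×89 + 6×44 + 2×390 = 2112 + 267 + 264 + 780 = 3423
ΣP(Q1 2012)Q(Q1 2012) = 54×33 + 3×89 + 7×44 + 2×390 = 1782 + 267 + 308 + 780 = 3137
link = 3423/3137 = 1.091170
Link Q2 2012→Q3 2012:
ΣP(Q3 2012)Q(Q2 2012) = 74×26 + 4×93 + 6×41 + 2×442 = 1924 + 372 + 246 + 884 = 3426
ΣP(Q2 2012)Q(Q2 2012) = 64×26 + 3×93 + 6×41 + 2×442 = 1664 + 279 + 246 + 884 = 3073
link = 3426/3073 = 1.114871
Link Q3 2012→Q4 2012:
ΣP(Q4 2012)Q(Q3 2012) = 94×28 + 4×83 + 6×34 + 2×529 = 2632 + 332 + 204 + 1058 = 4226
ΣP(Q3 2012)Q(Q3 2012) = 74×28 + 4×83 + 6×34 + 2×529 = 2072 + 332 + 204 + 1058 = 3666
link = 4226/3666 = 1.152755
Chained index = 100 × 1.091170 × 1.114871 × 1.152755 = 140.2343

140.23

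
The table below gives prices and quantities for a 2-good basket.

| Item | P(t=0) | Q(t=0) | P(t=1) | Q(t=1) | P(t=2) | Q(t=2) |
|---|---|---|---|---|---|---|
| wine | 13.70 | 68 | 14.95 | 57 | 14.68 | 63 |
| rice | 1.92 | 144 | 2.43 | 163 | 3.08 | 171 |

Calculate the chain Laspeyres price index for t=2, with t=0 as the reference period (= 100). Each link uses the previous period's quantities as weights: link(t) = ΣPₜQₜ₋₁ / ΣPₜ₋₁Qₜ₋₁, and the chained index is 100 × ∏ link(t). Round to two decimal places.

Link t=0→t=1:
ΣP(t=1)Q(t=0) = 14.95×68 + 2.43×144 = 1016.6 + 349.92 = 1366.52
ΣP(t=0)Q(t=0) = 13.70×68 + 1.92×144 = 931.6 + 276.48 = 1208.08
link = 1366.52/1208.08 = 1.131150
Link t=1→t=2:
ΣP(t=2)Q(t=1) = 14.68×57 + 3.08×163 = 836.76 + 502.04 = 1338.8
ΣP(t=1)Q(t=1) = 14.95×57 + 2.43×163 = 852.15 + 396.09 = 1248.24
link = 1338.8/1248.24 = 1.072550
Chained index = 100 × 1.131150 × 1.072550 = 121.3215

121.32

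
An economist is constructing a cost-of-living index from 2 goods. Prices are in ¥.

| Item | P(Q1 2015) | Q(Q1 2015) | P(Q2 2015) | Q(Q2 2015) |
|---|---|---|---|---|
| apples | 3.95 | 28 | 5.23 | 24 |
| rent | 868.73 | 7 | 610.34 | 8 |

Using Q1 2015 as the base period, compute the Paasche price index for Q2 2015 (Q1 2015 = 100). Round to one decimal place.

Paasche price index uses current-period quantities as weights.
ΣP(Q2 2015)·Q(Q2 2015) = 5.23×24 + 610.34×8 = 125.52 + 4882.72 = 5008.24
ΣP(Q1 2015)·Q(Q2 2015) = 3.95×24 + 868.73×8 = 94.8 + 6949.84 = 7044.64
Index = 5008.24 / 7044.64 × 100 = 71.0929

71.1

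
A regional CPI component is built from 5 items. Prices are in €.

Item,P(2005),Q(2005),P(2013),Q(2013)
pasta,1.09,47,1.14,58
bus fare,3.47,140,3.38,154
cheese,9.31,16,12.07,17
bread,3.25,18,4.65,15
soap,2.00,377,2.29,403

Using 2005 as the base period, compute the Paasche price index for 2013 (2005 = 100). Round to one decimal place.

110.8

Paasche price index uses current-period quantities as weights.
ΣP(2013)·Q(2013) = 1.14×58 + 3.38×154 + 12.07×17 + 4.65×15 + 2.29×403 = 66.12 + 520.52 + 205.19 + 69.75 + 922.87 = 1784.45
ΣP(2005)·Q(2013) = 1.09×58 + 3.47×154 + 9.31×17 + 3.25×15 + 2.00×403 = 63.22 + 534.38 + 158.27 + 48.75 + 806 = 1610.62
Index = 1784.45 / 1610.62 × 100 = 110.7927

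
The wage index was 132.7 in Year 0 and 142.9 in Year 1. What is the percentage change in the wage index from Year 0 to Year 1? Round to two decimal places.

Change = (142.9 − 132.7) / 132.7 × 100
       = 10.2 / 132.7 × 100 = 7.6865%

7.69%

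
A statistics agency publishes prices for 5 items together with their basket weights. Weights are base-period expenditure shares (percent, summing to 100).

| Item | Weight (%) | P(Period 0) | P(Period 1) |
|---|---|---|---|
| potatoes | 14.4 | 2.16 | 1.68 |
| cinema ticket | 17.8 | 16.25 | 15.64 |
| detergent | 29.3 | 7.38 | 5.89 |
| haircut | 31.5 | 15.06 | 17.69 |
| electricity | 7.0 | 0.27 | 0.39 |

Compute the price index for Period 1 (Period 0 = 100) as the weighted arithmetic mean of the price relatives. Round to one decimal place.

potatoes: 14.4 × (1.68/2.16) = 14.4 × 0.777778 = 11.2000
cinema ticket: 17.8 × (15.64/16.25) = 17.8 × 0.962462 = 17.1318
detergent: 29.3 × (5.89/7.38) = 29.3 × 0.798103 = 23.3844
haircut: 31.5 × (17.69/15.06) = 31.5 × 1.174635 = 37.0010
electricity: 7.0 × (0.39/0.27) = 7.0 × 1.444444 = 10.1111
Index = Σ wᵢ·(p₁ᵢ/p₀ᵢ) = 11.2000 + 17.1318 + 23.3844 + 37.0010 + 10.1111 = 98.8283

98.8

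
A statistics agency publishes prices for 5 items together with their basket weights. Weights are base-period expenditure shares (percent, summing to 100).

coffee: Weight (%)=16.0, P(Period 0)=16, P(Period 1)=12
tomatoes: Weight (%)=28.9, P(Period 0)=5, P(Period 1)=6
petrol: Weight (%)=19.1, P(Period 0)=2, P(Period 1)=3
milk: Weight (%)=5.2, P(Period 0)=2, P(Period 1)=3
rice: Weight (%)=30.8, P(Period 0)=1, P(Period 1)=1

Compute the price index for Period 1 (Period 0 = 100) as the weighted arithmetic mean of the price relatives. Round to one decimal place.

coffee: 16.0 × (12/16) = 16.0 × 0.750000 = 12.0000
tomatoes: 28.9 × (6/5) = 28.9 × 1.200000 = 34.6800
petrol: 19.1 × (3/2) = 19.1 × 1.500000 = 28.6500
milk: 5.2 × (3/2) = 5.2 × 1.500000 = 7.8000
rice: 30.8 × (1/1) = 30.8 × 1.000000 = 30.8000
Index = Σ wᵢ·(p₁ᵢ/p₀ᵢ) = 12.0000 + 34.6800 + 28.6500 + 7.8000 + 30.8000 = 113.9300

113.9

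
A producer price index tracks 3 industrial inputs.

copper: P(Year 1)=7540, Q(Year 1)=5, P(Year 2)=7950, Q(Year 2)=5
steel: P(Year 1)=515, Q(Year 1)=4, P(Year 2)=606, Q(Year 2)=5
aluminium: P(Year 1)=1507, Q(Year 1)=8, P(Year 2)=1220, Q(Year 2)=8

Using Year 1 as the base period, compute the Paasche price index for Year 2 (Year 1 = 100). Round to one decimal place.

Paasche price index uses current-period quantities as weights.
ΣP(Year 2)·Q(Year 2) = 7950×5 + 606×5 + 1220×8 = 39750 + 3030 + 9760 = 52540
ΣP(Year 1)·Q(Year 2) = 7540×5 + 515×5 + 1507×8 = 37700 + 2575 + 12056 = 52331
Index = 52540 / 52331 × 100 = 100.3994

100.4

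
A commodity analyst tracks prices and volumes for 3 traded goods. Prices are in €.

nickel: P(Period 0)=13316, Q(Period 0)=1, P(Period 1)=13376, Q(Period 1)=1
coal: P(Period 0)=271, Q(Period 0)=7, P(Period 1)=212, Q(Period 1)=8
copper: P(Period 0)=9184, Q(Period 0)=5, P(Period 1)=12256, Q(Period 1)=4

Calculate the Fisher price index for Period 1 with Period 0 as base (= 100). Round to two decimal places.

123.64

Laspeyres component (base-period weights):
ΣP(Period 1)Q(Period 0) = 13376×1 + 212×7 + 12256×5 = 13376 + 1484 + 61280 = 76140
ΣP(Period 0)Q(Period 0) = 13316×1 + 271×7 + 9184×5 = 13316 + 1897 + 45920 = 61133
L = 76140 / 61133 × 100 = 124.5481
Paasche component (current-period weights):
ΣP(Period 1)Q(Period 1) = 13376×1 + 212×8 + 12256×4 = 13376 + 1696 + 49024 = 64096
ΣP(Period 0)Q(Period 1) = 13316×1 + 271×8 + 9184×4 = 13316 + 2168 + 36736 = 52220
P = 64096 / 52220 × 100 = 122.7422
Fisher = √(L × P) = √(124.5481 × 122.7422) = 123.6419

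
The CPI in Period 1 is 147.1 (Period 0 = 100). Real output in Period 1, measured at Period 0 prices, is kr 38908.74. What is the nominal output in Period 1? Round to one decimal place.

57234.8

Nominal = Real × (Index/100) = 38908.74 × (147.1/100)
        = 38908.74 × 1.471 = 57234.7565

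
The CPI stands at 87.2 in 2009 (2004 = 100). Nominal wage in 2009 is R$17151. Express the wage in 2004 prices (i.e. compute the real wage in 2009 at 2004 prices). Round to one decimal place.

Real = Nominal ÷ (Index/100) = 17151 ÷ (87.2/100)
     = 17151 ÷ 0.872 = 19668.5780

19668.6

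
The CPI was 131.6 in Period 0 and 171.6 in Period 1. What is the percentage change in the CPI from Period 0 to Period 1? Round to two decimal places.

Change = (171.6 − 131.6) / 131.6 × 100
       = 40.0 / 131.6 × 100 = 30.3951%

30.40%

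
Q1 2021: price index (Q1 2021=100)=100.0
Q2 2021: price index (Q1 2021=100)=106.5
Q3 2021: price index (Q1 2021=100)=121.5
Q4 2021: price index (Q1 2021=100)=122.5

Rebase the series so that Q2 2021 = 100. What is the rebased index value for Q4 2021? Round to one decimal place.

115.0

Rebased(Q4 2021) = 122.5 / 106.5 × 100 = 115.0235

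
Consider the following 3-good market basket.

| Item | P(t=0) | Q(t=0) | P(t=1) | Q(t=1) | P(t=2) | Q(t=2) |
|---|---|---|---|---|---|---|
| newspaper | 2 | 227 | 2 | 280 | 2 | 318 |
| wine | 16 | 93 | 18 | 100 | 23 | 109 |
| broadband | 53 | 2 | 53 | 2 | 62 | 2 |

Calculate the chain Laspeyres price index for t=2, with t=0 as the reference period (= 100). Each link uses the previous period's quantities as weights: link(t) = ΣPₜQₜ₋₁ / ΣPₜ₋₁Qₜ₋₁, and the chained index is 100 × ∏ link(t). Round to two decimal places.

132.00

Link t=0→t=1:
ΣP(t=1)Q(t=0) = 2×227 + 18×93 + 53×2 = 454 + 1674 + 106 = 2234
ΣP(t=0)Q(t=0) = 2×227 + 16×93 + 53×2 = 454 + 1488 + 106 = 2048
link = 2234/2048 = 1.090820
Link t=1→t=2:
ΣP(t=2)Q(t=1) = 2×280 + 23×100 + 62×2 = 560 + 2300 + 124 = 2984
ΣP(t=1)Q(t=1) = 2×280 + 18×100 + 53×2 = 560 + 1800 + 106 = 2466
link = 2984/2466 = 1.210057
Chained index = 100 × 1.090820 × 1.210057 = 131.9955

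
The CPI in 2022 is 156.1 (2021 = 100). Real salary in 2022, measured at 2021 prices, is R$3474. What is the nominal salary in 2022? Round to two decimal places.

5422.91

Nominal = Real × (Index/100) = 3474 × (156.1/100)
        = 3474 × 1.561 = 5422.9140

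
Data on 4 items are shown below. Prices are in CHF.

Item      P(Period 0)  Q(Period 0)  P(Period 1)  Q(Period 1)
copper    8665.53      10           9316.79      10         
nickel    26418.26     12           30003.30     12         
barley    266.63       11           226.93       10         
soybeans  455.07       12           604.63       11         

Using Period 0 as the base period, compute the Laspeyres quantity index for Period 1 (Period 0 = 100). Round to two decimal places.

Laspeyres quantity index uses base-period prices as weights.
ΣP(Period 0)·Q(Period 1) = 8665.53×10 + 26418.26×12 + 266.63×10 + 455.07×11 = 86655.3 + 317019.12 + 2666.3 + 5005.77 = 411346.49
ΣP(Period 0)·Q(Period 0) = 8665.53×10 + 26418.26×12 + 266.63×11 + 455.07×12 = 86655.3 + 317019.12 + 2932.93 + 5460.84 = 412068.19
Index = 411346.49 / 412068.19 × 100 = 99.8249

99.82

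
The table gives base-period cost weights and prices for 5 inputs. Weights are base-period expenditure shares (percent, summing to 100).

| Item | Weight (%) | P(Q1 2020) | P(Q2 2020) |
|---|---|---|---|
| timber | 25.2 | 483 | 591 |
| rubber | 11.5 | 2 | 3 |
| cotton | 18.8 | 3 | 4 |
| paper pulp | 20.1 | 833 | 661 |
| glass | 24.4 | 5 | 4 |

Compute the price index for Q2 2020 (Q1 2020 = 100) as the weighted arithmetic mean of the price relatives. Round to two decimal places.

108.62

timber: 25.2 × (591/483) = 25.2 × 1.223602 = 30.8348
rubber: 11.5 × (3/2) = 11.5 × 1.500000 = 17.2500
cotton: 18.8 × (4/3) = 18.8 × 1.333333 = 25.0667
paper pulp: 20.1 × (661/833) = 20.1 × 0.793517 = 15.9497
glass: 24.4 × (4/5) = 24.4 × 0.800000 = 19.5200
Index = Σ wᵢ·(p₁ᵢ/p₀ᵢ) = 30.8348 + 17.2500 + 25.0667 + 15.9497 + 19.5200 = 108.6211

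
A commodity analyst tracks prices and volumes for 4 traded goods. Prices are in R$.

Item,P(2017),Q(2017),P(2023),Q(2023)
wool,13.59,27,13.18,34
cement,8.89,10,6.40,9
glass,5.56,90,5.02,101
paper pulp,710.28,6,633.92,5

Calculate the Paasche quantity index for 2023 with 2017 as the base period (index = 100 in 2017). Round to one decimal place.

89.5

Paasche quantity index uses current-period prices as weights.
ΣP(2023)·Q(2023) = 13.18×34 + 6.40×9 + 5.02×101 + 633.92×5 = 448.12 + 57.6 + 507.02 + 3169.6 = 4182.34
ΣP(2023)·Q(2017) = 13.18×27 + 6.40×10 + 5.02×90 + 633.92×6 = 355.86 + 64 + 451.8 + 3803.52 = 4675.18
Index = 4182.34 / 4675.18 × 100 = 89.4584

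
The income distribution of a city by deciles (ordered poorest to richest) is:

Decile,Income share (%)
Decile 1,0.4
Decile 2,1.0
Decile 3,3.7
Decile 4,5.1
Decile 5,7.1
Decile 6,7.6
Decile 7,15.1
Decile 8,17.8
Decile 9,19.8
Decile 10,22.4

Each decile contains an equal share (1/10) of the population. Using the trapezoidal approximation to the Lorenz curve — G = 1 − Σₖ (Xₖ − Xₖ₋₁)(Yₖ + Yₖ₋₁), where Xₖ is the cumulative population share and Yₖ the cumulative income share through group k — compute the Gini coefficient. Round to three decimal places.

Cumulative income shares Yₖ: 0.0040, 0.0140, 0.0510, 0.1020, 0.1730, 0.2490, 0.4000, 0.5780, 0.7760, 1.0000
Σ (Xₖ−Xₖ₋₁)(Yₖ+Yₖ₋₁) = (1/10)(0.0040+0.0000) + (1/10)(0.0140+0.0040) + (1/10)(0.0510+0.0140) + (1/10)(0.1020+0.0510) + (1/10)(0.1730+0.1020) + (1/10)(0.2490+0.1730) + (1/10)(0.4000+0.2490) + (1/10)(0.5780+0.4000) + (1/10)(0.7760+0.5780) + (1/10)(1.0000+0.7760)
  = 0.0004 + 0.0018 + 0.0065 + 0.0153 + 0.0275 + 0.0422 + 0.0649 + 0.0978 + 0.1354 + 0.1776 = 0.5694
G = 1 − 0.5694 = 0.4306

0.431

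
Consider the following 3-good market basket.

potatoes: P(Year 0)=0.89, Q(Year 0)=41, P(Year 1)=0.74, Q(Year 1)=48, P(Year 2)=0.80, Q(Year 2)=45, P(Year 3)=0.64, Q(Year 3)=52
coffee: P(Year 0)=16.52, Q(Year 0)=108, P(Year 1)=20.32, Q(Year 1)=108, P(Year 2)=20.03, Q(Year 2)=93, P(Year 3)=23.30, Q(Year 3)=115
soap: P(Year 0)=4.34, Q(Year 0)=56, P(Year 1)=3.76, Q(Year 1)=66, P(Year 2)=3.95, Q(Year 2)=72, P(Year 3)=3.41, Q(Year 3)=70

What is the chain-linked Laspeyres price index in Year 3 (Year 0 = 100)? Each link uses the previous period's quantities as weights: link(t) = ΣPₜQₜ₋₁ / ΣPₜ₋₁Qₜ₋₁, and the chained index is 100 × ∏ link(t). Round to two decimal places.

131.12

Link Year 0→Year 1:
ΣP(Year 1)Q(Year 0) = 0.74×41 + 20.32×108 + 3.76×56 = 30.34 + 2194.56 + 210.56 = 2435.46
ΣP(Year 0)Q(Year 0) = 0.89×41 + 16.52×108 + 4.34×56 = 36.49 + 1784.16 + 243.04 = 2063.69
link = 2435.46/2063.69 = 1.180148
Link Year 1→Year 2:
ΣP(Year 2)Q(Year 1) = 0.80×48 + 20.03×108 + 3.95×66 = 38.4 + 2163.24 + 260.7 = 2462.34
ΣP(Year 1)Q(Year 1) = 0.74×48 + 20.32×108 + 3.76×66 = 35.52 + 2194.56 + 248.16 = 2478.24
link = 2462.34/2478.24 = 0.993584
Link Year 2→Year 3:
ΣP(Year 3)Q(Year 2) = 0.64×45 + 23.30×93 + 3.41×72 = 28.8 + 2166.9 + 245.52 = 2441.22
ΣP(Year 2)Q(Year 2) = 0.80×45 + 20.03×93 + 3.95×72 = 36 + 1862.79 + 284.4 = 2183.19
link = 2441.22/2183.19 = 1.118189
Chained index = 100 × 1.180148 × 0.993584 × 1.118189 = 131.1163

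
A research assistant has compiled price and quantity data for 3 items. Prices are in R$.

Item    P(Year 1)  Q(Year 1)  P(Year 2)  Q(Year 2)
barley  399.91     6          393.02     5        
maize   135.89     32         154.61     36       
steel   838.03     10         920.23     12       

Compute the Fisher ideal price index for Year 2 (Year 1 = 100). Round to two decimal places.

Laspeyres component (base-period weights):
ΣP(Year 2)Q(Year 1) = 393.02×6 + 154.61×32 + 920.23×10 = 2358.12 + 4947.52 + 9202.3 = 16507.94
ΣP(Year 1)Q(Year 1) = 399.91×6 + 135.89×32 + 838.03×10 = 2399.46 + 4348.48 + 8380.3 = 15128.24
L = 16507.94 / 15128.24 × 100 = 109.1200
Paasche component (current-period weights):
ΣP(Year 2)Q(Year 2) = 393.02×5 + 154.61×36 + 920.23×12 = 1965.1 + 5565.96 + 11042.76 = 18573.82
ΣP(Year 1)Q(Year 2) = 399.91×5 + 135.89×36 + 838.03×12 = 1999.55 + 4892.04 + 10056.36 = 16947.95
P = 18573.82 / 16947.95 × 100 = 109.5933
Fisher = √(L × P) = √(109.1200 × 109.5933) = 109.3564

109.36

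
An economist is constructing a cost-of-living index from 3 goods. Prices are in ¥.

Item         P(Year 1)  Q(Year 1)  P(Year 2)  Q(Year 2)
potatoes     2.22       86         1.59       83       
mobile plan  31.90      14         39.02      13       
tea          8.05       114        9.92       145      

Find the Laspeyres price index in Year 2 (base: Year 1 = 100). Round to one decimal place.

Laspeyres price index uses base-period quantities as weights.
ΣP(Year 2)·Q(Year 1) = 1.59×86 + 39.02×14 + 9.92×114 = 136.74 + 546.28 + 1130.88 = 1813.9
ΣP(Year 1)·Q(Year 1) = 2.22×86 + 31.90×14 + 8.05×114 = 190.92 + 446.6 + 917.7 = 1555.22
Index = 1813.9 / 1555.22 × 100 = 116.6330

116.6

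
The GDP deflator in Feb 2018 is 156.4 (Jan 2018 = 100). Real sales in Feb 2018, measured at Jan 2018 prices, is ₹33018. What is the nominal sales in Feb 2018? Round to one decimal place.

51640.2

Nominal = Real × (Index/100) = 33018 × (156.4/100)
        = 33018 × 1.564 = 51640.1520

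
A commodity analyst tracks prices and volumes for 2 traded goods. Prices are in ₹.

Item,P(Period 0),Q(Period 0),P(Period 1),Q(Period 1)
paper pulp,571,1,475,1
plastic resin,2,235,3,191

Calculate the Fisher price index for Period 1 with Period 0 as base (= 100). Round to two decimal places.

111.65

Laspeyres component (base-period weights):
ΣP(Period 1)Q(Period 0) = 475×1 + 3×235 = 475 + 705 = 1180
ΣP(Period 0)Q(Period 0) = 571×1 + 2×235 = 571 + 470 = 1041
L = 1180 / 1041 × 100 = 113.3525
Paasche component (current-period weights):
ΣP(Period 1)Q(Period 1) = 475×1 + 3×191 = 475 + 573 = 1048
ΣP(Period 0)Q(Period 1) = 571×1 + 2×191 = 571 + 382 = 953
P = 1048 / 953 × 100 = 109.9685
Fisher = √(L × P) = √(113.3525 × 109.9685) = 111.6477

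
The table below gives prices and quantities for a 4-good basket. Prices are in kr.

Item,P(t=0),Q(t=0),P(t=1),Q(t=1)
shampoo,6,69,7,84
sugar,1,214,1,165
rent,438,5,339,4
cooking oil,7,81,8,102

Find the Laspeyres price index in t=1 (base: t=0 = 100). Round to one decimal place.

Laspeyres price index uses base-period quantities as weights.
ΣP(t=1)·Q(t=0) = 7×69 + 1×214 + 339×5 + 8×81 = 483 + 214 + 1695 + 648 = 3040
ΣP(t=0)·Q(t=0) = 6×69 + 1×214 + 438×5 + 7×81 = 414 + 214 + 2190 + 567 = 3385
Index = 3040 / 3385 × 100 = 89.8080

89.8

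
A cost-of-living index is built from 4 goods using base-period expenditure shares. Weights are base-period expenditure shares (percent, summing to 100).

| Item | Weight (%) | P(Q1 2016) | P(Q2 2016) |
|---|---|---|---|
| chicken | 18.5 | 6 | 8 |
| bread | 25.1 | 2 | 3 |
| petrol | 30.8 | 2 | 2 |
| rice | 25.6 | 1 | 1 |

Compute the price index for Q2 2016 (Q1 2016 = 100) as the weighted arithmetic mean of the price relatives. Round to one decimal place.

118.7

chicken: 18.5 × (8/6) = 18.5 × 1.333333 = 24.6667
bread: 25.1 × (3/2) = 25.1 × 1.500000 = 37.6500
petrol: 30.8 × (2/2) = 30.8 × 1.000000 = 30.8000
rice: 25.6 × (1/1) = 25.6 × 1.000000 = 25.6000
Index = Σ wᵢ·(p₁ᵢ/p₀ᵢ) = 24.6667 + 37.6500 + 30.8000 + 25.6000 = 118.7167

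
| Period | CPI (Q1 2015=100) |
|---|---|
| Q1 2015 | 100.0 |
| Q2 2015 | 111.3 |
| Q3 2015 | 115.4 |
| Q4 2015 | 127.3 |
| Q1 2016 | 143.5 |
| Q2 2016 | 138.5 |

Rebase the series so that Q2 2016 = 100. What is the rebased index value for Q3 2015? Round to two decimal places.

83.32

Rebased(Q3 2015) = 115.4 / 138.5 × 100 = 83.3213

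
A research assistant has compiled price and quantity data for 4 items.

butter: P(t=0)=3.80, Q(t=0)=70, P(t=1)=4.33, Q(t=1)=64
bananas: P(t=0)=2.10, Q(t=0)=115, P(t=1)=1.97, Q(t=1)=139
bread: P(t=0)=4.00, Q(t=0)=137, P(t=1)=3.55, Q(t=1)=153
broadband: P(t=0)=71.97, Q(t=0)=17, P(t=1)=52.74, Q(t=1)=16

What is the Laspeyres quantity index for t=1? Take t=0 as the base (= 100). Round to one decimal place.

Laspeyres quantity index uses base-period prices as weights.
ΣP(t=0)·Q(t=1) = 3.80×64 + 2.10×139 + 4.00×153 + 71.97×16 = 243.2 + 291.9 + 612 + 1151.52 = 2298.62
ΣP(t=0)·Q(t=0) = 3.80×70 + 2.10×115 + 4.00×137 + 71.97×17 = 266 + 241.5 + 548 + 1223.49 = 2278.99
Index = 2298.62 / 2278.99 × 100 = 100.8613

100.9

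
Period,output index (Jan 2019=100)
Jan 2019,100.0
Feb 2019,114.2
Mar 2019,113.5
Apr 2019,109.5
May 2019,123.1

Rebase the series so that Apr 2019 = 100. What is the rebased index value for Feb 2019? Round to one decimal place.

104.3

Rebased(Feb 2019) = 114.2 / 109.5 × 100 = 104.2922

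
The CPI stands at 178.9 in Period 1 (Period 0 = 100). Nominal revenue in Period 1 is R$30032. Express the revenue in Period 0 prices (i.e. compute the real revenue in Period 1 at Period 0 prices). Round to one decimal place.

Real = Nominal ÷ (Index/100) = 30032 ÷ (178.9/100)
     = 30032 ÷ 1.789 = 16787.0319

16787.0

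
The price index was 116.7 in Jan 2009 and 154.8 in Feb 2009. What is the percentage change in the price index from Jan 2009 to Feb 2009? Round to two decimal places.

32.65%

Change = (154.8 − 116.7) / 116.7 × 100
       = 38.1 / 116.7 × 100 = 32.6478%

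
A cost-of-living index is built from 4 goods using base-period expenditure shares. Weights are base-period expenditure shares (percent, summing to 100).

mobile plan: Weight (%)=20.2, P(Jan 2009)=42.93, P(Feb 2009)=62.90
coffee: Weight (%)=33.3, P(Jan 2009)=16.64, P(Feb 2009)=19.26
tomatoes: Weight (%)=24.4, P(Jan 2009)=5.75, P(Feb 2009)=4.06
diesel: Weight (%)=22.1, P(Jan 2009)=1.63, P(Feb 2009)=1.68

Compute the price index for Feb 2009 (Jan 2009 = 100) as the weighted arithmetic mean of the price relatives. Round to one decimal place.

108.1

mobile plan: 20.2 × (62.90/42.93) = 20.2 × 1.465176 = 29.5966
coffee: 33.3 × (19.26/16.64) = 33.3 × 1.157452 = 38.5431
tomatoes: 24.4 × (4.06/5.75) = 24.4 × 0.706087 = 17.2285
diesel: 22.1 × (1.68/1.63) = 22.1 × 1.030675 = 22.7779
Index = Σ wᵢ·(p₁ᵢ/p₀ᵢ) = 29.5966 + 38.5431 + 17.2285 + 22.7779 = 108.1461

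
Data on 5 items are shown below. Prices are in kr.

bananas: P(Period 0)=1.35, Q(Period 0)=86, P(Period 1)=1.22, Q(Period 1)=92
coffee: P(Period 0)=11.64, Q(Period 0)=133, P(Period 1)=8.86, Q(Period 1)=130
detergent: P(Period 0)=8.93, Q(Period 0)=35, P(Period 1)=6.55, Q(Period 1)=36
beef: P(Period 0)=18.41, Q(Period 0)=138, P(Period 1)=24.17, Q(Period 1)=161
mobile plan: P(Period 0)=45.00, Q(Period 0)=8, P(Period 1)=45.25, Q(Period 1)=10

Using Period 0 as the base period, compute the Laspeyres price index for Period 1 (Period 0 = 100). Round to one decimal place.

106.8

Laspeyres price index uses base-period quantities as weights.
ΣP(Period 1)·Q(Period 0) = 1.22×86 + 8.86×133 + 6.55×35 + 24.17×138 + 45.25×8 = 104.92 + 1178.38 + 229.25 + 3335.46 + 362 = 5210.01
ΣP(Period 0)·Q(Period 0) = 1.35×86 + 11.64×133 + 8.93×35 + 18.41×138 + 45.00×8 = 116.1 + 1548.12 + 312.55 + 2540.58 + 360 = 4877.35
Index = 5210.01 / 4877.35 × 100 = 106.8205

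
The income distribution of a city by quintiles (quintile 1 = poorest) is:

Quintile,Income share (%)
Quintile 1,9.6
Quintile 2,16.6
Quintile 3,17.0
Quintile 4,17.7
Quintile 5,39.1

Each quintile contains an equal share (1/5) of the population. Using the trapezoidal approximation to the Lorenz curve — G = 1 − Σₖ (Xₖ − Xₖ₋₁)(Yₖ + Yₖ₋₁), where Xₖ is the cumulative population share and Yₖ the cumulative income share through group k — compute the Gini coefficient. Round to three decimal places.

Cumulative income shares Yₖ: 0.0960, 0.2620, 0.4320, 0.6090, 1.0000
Σ (Xₖ−Xₖ₋₁)(Yₖ+Yₖ₋₁) = (1/5)(0.0960+0.0000) + (1/5)(0.2620+0.0960) + (1/5)(0.4320+0.2620) + (1/5)(0.6090+0.4320) + (1/5)(1.0000+0.6090)
  = 0.0192 + 0.0716 + 0.1388 + 0.2082 + 0.3218 = 0.7596
G = 1 − 0.7596 = 0.2404

0.240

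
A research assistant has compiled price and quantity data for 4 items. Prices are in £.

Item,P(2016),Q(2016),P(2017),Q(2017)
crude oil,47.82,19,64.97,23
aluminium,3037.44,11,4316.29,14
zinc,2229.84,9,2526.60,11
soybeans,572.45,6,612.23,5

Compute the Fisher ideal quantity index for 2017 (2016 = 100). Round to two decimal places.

123.15

Laspeyres component (base-period weights):
ΣP(2016)Q(2017) = 47.82×23 + 3037.44×14 + 2229.84×11 + 572.45×5 = 1099.86 + 42524.16 + 24528.24 + 2862.25 = 71014.51
ΣP(2016)Q(2016) = 47.82×19 + 3037.44×11 + 2229.84×9 + 572.45×6 = 908.58 + 33411.84 + 20068.56 + 3434.7 = 57823.68
L = 71014.51 / 57823.68 × 100 = 122.8122
Paasche component (current-period weights):
ΣP(2017)Q(2017) = 64.97×23 + 4316.29×14 + 2526.60×11 + 612.23×5 = 1494.31 + 60428.06 + 27792.6 + 3061.15 = 92776.12
ΣP(2017)Q(2016) = 64.97×19 + 4316.29×11 + 2526.60×9 + 612.23×6 = 1234.43 + 47479.19 + 22739.4 + 3673.38 = 75126.4
P = 92776.12 / 75126.4 × 100 = 123.4934
Fisher = √(L × P) = √(122.8122 × 123.4934) = 123.1523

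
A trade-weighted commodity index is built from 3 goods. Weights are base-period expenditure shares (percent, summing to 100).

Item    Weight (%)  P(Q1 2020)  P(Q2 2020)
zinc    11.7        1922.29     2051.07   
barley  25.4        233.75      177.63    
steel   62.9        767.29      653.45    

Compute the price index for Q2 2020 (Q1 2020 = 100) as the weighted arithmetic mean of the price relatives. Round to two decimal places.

85.35

zinc: 11.7 × (2051.07/1922.29) = 11.7 × 1.066993 = 12.4838
barley: 25.4 × (177.63/233.75) = 25.4 × 0.759914 = 19.3018
steel: 62.9 × (653.45/767.29) = 62.9 × 0.851634 = 53.5678
Index = Σ wᵢ·(p₁ᵢ/p₀ᵢ) = 12.4838 + 19.3018 + 53.5678 = 85.3534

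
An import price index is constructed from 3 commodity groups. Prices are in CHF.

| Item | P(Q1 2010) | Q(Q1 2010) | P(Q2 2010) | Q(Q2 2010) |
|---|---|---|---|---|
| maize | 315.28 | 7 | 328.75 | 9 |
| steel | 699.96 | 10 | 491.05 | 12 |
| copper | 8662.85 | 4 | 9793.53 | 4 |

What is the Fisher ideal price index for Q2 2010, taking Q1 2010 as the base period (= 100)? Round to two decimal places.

Laspeyres component (base-period weights):
ΣP(Q2 2010)Q(Q1 2010) = 328.75×7 + 491.05×10 + 9793.53×4 = 2301.25 + 4910.5 + 39174.12 = 46385.87
ΣP(Q1 2010)Q(Q1 2010) = 315.28×7 + 699.96×10 + 8662.85×4 = 2206.96 + 6999.6 + 34651.4 = 43857.96
L = 46385.87 / 43857.96 × 100 = 105.7639
Paasche component (current-period weights):
ΣP(Q2 2010)Q(Q2 2010) = 328.75×9 + 491.05×12 + 9793.53×4 = 2958.75 + 5892.6 + 39174.12 = 48025.47
ΣP(Q1 2010)Q(Q2 2010) = 315.28×9 + 699.96×12 + 8662.85×4 = 2837.52 + 8399.52 + 34651.4 = 45888.44
P = 48025.47 / 45888.44 × 100 = 104.6570
Fisher = √(L × P) = √(105.7639 × 104.6570) = 105.2090

105.21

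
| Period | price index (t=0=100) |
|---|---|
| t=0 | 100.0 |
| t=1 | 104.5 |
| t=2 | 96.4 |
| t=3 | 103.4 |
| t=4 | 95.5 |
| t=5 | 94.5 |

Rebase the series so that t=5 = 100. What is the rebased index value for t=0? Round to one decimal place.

105.8

Rebased(t=0) = 100.0 / 94.5 × 100 = 105.8201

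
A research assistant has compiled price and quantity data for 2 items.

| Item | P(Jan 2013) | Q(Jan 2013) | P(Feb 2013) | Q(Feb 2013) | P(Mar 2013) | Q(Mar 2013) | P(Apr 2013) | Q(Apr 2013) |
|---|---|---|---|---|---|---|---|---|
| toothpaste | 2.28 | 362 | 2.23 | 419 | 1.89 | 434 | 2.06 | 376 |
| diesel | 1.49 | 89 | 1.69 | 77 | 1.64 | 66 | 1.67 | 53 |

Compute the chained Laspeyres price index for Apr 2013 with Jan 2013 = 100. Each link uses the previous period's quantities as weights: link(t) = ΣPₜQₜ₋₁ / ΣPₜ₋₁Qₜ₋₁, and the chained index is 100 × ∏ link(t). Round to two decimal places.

93.26

Link Jan 2013→Feb 2013:
ΣP(Feb 2013)Q(Jan 2013) = 2.23×362 + 1.69×89 = 807.26 + 150.41 = 957.67
ΣP(Jan 2013)Q(Jan 2013) = 2.28×362 + 1.49×89 = 825.36 + 132.61 = 957.97
link = 957.67/957.97 = 0.999687
Link Feb 2013→Mar 2013:
ΣP(Mar 2013)Q(Feb 2013) = 1.89×419 + 1.64×77 = 791.91 + 126.28 = 918.19
ΣP(Feb 2013)Q(Feb 2013) = 2.23×419 + 1.69×77 = 934.37 + 130.13 = 1064.5
link = 918.19/1064.5 = 0.862555
Link Mar 2013→Apr 2013:
ΣP(Apr 2013)Q(Mar 2013) = 2.06×434 + 1.67×66 = 894.04 + 110.22 = 1004.26
ΣP(Mar 2013)Q(Mar 2013) = 1.89×434 + 1.64×66 = 820.26 + 108.24 = 928.5
link = 1004.26/928.5 = 1.081594
Chained index = 100 × 0.999687 × 0.862555 × 1.081594 = 93.2642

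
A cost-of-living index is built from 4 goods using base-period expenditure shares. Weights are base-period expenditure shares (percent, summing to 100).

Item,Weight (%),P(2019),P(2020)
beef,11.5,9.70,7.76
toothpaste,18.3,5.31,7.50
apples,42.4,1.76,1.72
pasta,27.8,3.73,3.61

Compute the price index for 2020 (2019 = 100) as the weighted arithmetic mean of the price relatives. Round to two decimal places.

beef: 11.5 × (7.76/9.70) = 11.5 × 0.800000 = 9.2000
toothpaste: 18.3 × (7.50/5.31) = 18.3 × 1.412429 = 25.8475
apples: 42.4 × (1.72/1.76) = 42.4 × 0.977273 = 41.4364
pasta: 27.8 × (3.61/3.73) = 27.8 × 0.967828 = 26.9056
Index = Σ wᵢ·(p₁ᵢ/p₀ᵢ) = 9.2000 + 25.8475 + 41.4364 + 26.9056 = 103.3895

103.39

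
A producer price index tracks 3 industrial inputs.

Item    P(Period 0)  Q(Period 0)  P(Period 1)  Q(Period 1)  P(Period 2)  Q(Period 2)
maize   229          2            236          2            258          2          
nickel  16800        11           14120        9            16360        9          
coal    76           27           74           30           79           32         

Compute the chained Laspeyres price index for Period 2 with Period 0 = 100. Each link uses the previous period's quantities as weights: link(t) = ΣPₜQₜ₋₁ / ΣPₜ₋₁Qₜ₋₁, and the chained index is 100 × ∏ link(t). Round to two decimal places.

97.45

Link Period 0→Period 1:
ΣP(Period 1)Q(Period 0) = 236×2 + 14120×11 + 74×27 = 472 + 155320 + 1998 = 157790
ΣP(Period 0)Q(Period 0) = 229×2 + 16800×11 + 76×27 = 458 + 184800 + 2052 = 187310
link = 157790/187310 = 0.842400
Link Period 1→Period 2:
ΣP(Period 2)Q(Period 1) = 258×2 + 16360×9 + 79×30 = 516 + 147240 + 2370 = 150126
ΣP(Period 1)Q(Period 1) = 236×2 + 14120×9 + 74×30 = 472 + 127080 + 2220 = 129772
link = 150126/129772 = 1.156844
Chained index = 100 × 0.842400 × 1.156844 = 97.4526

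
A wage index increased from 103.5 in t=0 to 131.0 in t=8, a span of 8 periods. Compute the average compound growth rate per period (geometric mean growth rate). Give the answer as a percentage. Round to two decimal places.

2.99%

Growth factor = (131.0/103.5)^(1/8) = (1.265700)^(1/8) = 1.029891
Growth rate = 1.029891 − 1 = 0.029891 = 2.9891%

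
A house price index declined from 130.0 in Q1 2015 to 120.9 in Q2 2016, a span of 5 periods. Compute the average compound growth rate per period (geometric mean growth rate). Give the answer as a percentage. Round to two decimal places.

Growth factor = (120.9/130.0)^(1/5) = (0.930000)^(1/5) = 0.985591
Growth rate = 0.985591 − 1 = -0.014409 = -1.4409%

-1.44%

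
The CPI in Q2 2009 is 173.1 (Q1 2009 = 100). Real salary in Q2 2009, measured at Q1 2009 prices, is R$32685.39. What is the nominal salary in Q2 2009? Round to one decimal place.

56578.4

Nominal = Real × (Index/100) = 32685.39 × (173.1/100)
        = 32685.39 × 1.731 = 56578.4101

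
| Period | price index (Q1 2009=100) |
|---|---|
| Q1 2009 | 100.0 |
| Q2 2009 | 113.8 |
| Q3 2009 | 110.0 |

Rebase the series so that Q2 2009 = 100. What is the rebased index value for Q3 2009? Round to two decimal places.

96.66

Rebased(Q3 2009) = 110.0 / 113.8 × 100 = 96.6608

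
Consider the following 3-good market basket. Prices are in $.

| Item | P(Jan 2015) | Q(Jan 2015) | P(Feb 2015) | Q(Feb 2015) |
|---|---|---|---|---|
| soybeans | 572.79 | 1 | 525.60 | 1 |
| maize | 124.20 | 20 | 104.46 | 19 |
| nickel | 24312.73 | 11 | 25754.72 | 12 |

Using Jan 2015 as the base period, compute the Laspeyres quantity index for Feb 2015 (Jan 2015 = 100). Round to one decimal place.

108.9

Laspeyres quantity index uses base-period prices as weights.
ΣP(Jan 2015)·Q(Feb 2015) = 572.79×1 + 124.20×19 + 24312.73×12 = 572.79 + 2359.8 + 291752.76 = 294685.35
ΣP(Jan 2015)·Q(Jan 2015) = 572.79×1 + 124.20×20 + 24312.73×11 = 572.79 + 2484 + 267440.03 = 270496.82
Index = 294685.35 / 270496.82 × 100 = 108.9423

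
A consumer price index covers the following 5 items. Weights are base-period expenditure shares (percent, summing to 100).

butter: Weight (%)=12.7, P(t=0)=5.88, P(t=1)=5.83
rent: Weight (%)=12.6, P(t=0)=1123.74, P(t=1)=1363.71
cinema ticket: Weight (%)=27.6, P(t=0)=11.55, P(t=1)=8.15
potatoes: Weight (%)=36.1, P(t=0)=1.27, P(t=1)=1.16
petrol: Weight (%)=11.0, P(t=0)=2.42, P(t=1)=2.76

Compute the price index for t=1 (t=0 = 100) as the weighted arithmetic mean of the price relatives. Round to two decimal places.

92.88

butter: 12.7 × (5.83/5.88) = 12.7 × 0.991497 = 12.5920
rent: 12.6 × (1363.71/1123.74) = 12.6 × 1.213546 = 15.2907
cinema ticket: 27.6 × (8.15/11.55) = 27.6 × 0.705628 = 19.4753
potatoes: 36.1 × (1.16/1.27) = 36.1 × 0.913386 = 32.9732
petrol: 11.0 × (2.76/2.42) = 11.0 × 1.140496 = 12.5455
Index = Σ wᵢ·(p₁ᵢ/p₀ᵢ) = 12.5920 + 15.2907 + 19.4753 + 32.9732 + 12.5455 = 92.8767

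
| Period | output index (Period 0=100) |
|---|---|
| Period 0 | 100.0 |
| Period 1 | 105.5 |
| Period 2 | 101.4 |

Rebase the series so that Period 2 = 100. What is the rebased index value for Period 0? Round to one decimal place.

Rebased(Period 0) = 100.0 / 101.4 × 100 = 98.6193

98.6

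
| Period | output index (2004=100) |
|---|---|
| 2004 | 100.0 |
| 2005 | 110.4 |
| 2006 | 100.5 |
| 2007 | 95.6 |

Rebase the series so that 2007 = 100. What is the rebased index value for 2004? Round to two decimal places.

Rebased(2004) = 100.0 / 95.6 × 100 = 104.6025

104.60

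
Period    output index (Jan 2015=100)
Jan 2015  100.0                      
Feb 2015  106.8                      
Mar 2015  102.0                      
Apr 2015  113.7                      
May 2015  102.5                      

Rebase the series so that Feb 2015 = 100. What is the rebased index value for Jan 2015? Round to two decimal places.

93.63

Rebased(Jan 2015) = 100.0 / 106.8 × 100 = 93.6330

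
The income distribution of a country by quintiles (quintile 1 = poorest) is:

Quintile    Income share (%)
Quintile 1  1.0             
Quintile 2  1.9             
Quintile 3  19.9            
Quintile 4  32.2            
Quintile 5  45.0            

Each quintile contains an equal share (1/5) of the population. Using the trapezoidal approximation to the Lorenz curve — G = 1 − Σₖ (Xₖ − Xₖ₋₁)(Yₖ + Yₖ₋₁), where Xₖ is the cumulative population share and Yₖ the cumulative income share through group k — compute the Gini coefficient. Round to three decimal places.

Cumulative income shares Yₖ: 0.0100, 0.0290, 0.2280, 0.5500, 1.0000
Σ (Xₖ−Xₖ₋₁)(Yₖ+Yₖ₋₁) = (1/5)(0.0100+0.0000) + (1/5)(0.0290+0.0100) + (1/5)(0.2280+0.0290) + (1/5)(0.5500+0.2280) + (1/5)(1.0000+0.5500)
  = 0.0020 + 0.0078 + 0.0514 + 0.1556 + 0.3100 = 0.5268
G = 1 − 0.5268 = 0.4732

0.473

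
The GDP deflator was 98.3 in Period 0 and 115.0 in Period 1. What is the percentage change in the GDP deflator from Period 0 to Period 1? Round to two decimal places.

Change = (115.0 − 98.3) / 98.3 × 100
       = 16.7 / 98.3 × 100 = 16.9888%

16.99%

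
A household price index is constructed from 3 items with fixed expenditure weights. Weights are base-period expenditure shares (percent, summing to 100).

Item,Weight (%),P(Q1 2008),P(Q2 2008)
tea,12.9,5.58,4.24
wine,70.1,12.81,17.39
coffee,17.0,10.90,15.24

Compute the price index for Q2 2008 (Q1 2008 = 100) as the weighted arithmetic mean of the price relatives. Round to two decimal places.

tea: 12.9 × (4.24/5.58) = 12.9 × 0.759857 = 9.8022
wine: 70.1 × (17.39/12.81) = 70.1 × 1.357533 = 95.1631
coffee: 17.0 × (15.24/10.90) = 17.0 × 1.398165 = 23.7688
Index = Σ wᵢ·(p₁ᵢ/p₀ᵢ) = 9.8022 + 95.1631 + 23.7688 = 128.7340

128.73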